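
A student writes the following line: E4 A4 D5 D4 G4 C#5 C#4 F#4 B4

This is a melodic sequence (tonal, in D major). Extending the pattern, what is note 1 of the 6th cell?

The unit is 3 notes. Position-1 pitches of the 3 shown cells: E4, D4, C#4.
Carrying that down a 2nd forward: B3 → A3 → G3.

G3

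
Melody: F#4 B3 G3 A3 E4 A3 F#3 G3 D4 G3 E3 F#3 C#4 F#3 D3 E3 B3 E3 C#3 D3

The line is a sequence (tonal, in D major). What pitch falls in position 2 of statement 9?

With 4-note cells, note 2 of each statement runs B3, A3, G3, F#3, E3.
Carrying that down a 2nd forward: D3 → C#3 → B2 → A2.

A2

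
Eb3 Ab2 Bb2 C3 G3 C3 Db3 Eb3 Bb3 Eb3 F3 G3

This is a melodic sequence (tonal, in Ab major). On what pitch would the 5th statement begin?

F4

The 4-note cells begin on Eb3, G3, Bb3 — each up a 3rd from the last.
Extending the heads up a 3rd: Db4 → F4.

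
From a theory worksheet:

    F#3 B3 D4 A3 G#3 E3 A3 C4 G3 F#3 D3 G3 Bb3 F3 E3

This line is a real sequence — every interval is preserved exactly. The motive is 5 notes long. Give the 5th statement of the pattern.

Taking 5-note groups, the heads are F#3, E3, D3: the pattern moves down a 2nd.
Extending down a 2nd: C3 → Bb2.
From Bb2 the exact shape gives Bb2 Eb3 Gb3 Db3 C3.

Bb2 Eb3 Gb3 Db3 C3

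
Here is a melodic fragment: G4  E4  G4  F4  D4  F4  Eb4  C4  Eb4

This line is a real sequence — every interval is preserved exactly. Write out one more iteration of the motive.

With a 3-note motive the entries are G4, F4, Eb4, each down a 2nd from the previous.
From Db4 the exact shape gives Db4 Bb3 Db4.

Db4 Bb3 Db4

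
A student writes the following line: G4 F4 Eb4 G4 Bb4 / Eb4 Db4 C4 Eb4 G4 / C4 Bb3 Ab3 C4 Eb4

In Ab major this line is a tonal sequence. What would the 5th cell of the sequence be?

Taking 5-note groups, the heads are G4, Eb4, C4: the pattern moves down a 3rd.
Continuing the starts: Ab3 → F3.
Statement 5 starts on F3 and keeps the same diatonic contour: F3 Eb3 Db3 F3 Ab3.

F3 Eb3 Db3 F3 Ab3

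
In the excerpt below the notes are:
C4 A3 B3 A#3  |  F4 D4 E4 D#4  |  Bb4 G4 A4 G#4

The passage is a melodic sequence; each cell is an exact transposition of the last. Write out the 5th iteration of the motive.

With a 4-note motive the entries are C4, F4, Bb4, each up a 4th from the previous.
Extending up a 4th: Eb5 → Ab5.
So cell 5 is Ab5 F5 G5 F#5.

Ab5 F5 G5 F#5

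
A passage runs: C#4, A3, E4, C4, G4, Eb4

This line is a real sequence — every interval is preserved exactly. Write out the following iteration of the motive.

Bb4 Gb4

The 2-note cells begin on C#4, E4, G4 — each up a 3rd from the last.
So cell 4 is Bb4 Gb4.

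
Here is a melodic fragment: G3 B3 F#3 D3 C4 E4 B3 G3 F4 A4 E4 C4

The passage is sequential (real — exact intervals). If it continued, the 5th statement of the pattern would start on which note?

Taking 4-note groups, the heads are G3, C4, F4: the pattern moves up a 4th.
Extending the heads up a 4th: Bb4 → Eb5.

Eb5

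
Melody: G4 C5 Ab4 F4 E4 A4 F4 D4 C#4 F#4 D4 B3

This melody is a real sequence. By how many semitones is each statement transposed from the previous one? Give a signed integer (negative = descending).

-3

The 4-note cells begin on G4, E4, C#4 — each down a 3rd from the last.
G4 to E4 spans -3 semitones.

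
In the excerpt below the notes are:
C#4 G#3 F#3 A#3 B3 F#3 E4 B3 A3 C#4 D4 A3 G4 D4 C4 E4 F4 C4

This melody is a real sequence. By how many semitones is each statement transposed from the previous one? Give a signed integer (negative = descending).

With a 6-note motive the entries are C#4, E4, G4, each up a 3rd from the previous.
C#4→E4 is 64 − 61 = 3 semitones.

3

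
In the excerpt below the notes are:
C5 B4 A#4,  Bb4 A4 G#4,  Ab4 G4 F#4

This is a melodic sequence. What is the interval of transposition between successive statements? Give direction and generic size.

down a 2nd

With a 3-note motive the entries are C5, Bb4, Ab4, each down a 2nd from the previous.
C5 to Bb4 is down a 2nd.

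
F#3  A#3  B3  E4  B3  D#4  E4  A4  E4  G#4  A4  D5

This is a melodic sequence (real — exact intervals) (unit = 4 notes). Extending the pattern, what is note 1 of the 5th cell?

D5

Grouping in 4s, the 1st note of each cell is F#3, B3, E4.
Extending up a 4th: A4 → D5.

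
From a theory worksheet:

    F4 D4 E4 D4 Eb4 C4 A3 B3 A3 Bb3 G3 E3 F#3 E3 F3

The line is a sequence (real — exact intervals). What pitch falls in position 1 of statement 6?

E2

Grouping in 5s, the 1st note of each cell is F4, C4, G3.
Each moves down a 4th. Continuing: D3 → A2 → E2.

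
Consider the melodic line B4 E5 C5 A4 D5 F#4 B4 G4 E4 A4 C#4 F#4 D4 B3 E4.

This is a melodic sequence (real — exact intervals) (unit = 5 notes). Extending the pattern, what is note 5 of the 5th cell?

The unit is 5 notes. Position-5 pitches of the 3 shown cells: D5, A4, E4.
Extending down a 4th: B3 → F#3.

F#3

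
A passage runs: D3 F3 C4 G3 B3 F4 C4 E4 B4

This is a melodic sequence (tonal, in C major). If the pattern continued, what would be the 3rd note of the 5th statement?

A5

The unit is 3 notes. Position-3 pitches of the 3 shown cells: C4, F4, B4.
Extending up a 4th: E5 → A5.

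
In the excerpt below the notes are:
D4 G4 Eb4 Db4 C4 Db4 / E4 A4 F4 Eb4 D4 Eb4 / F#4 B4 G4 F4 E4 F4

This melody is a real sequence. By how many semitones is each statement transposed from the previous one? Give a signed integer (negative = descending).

2

With a 6-note motive the entries are D4, E4, F#4, each up a 2nd from the previous.
Counting half-steps from D4 to E4: 2.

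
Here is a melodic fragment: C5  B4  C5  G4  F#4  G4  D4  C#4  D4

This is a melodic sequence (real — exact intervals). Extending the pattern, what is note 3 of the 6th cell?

B2

With 3-note cells, note 3 of each statement runs C5, G4, D4.
Each moves down a 4th. Continuing: A3 → E3 → B2.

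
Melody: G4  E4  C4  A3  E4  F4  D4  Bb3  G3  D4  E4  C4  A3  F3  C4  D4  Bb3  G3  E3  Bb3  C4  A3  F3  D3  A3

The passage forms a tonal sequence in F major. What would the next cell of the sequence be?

Bb3 G3 E3 C3 G3

With a 5-note motive the entries are G4, F4, E4, D4, C4, each down a 2nd from the previous.
So cell 6 is Bb3 G3 E3 C3 G3.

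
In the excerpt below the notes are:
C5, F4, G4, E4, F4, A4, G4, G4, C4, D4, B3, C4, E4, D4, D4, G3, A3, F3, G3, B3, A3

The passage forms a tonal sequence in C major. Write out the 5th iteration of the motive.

E3 A2 B2 G2 A2 C3 B2

Unit = 7 notes; the statements start on C5, G4, D4, moving down a 4th each time.
Continuing the starts: A3 → E3.
From E3 the diatonic shape gives E3 A2 B2 G2 A2 C3 B2.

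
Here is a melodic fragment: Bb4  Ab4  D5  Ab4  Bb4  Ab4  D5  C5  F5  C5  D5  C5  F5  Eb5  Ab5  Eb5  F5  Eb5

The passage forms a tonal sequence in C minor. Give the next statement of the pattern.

Taking 6-note groups, the heads are Bb4, D5, F5: the pattern moves up a 3rd.
Statement 4 starts on Ab5 and keeps the same diatonic contour: Ab5 G5 C6 G5 Ab5 G5.

Ab5 G5 C6 G5 Ab5 G5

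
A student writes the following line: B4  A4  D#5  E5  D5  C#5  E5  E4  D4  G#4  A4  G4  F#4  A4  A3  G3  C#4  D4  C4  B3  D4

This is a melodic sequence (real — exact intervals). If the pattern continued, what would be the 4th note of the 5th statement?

Grouping in 7s, the 4th note of each cell is E5, A4, D4.
Extending down a 5th: G3 → C3.

C3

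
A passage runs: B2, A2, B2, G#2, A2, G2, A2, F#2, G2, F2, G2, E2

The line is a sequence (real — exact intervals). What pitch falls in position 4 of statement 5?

C2

Grouping in 4s, the 4th note of each cell is G#2, F#2, E2.
Extending down a 2nd: D2 → C2.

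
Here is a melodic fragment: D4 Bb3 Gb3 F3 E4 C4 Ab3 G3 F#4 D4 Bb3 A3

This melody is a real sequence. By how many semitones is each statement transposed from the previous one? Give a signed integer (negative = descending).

2

Unit = 4 notes; the statements start on D4, E4, F#4, moving up a 2nd each time.
Counting half-steps from D4 to E4: 2.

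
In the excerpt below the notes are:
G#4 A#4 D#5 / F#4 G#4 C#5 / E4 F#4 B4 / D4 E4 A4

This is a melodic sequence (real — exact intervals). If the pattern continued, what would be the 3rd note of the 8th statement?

Db4

With 3-note cells, note 3 of each statement runs D#5, C#5, B4, A4.
Carrying that down a 2nd forward: G4 → F4 → Eb4 → Db4.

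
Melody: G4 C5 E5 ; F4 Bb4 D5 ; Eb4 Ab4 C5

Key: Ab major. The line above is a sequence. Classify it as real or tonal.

real

Each cell has the same semitone pattern (5, 4) — intervals are preserved exactly.
And E5 lies outside Ab major, so the sequence is real rather than tonal.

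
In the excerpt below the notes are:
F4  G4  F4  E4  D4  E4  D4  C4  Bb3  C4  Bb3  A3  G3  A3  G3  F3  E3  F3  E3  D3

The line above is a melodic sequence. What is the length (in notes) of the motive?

4

Try groups of 4 (5 cells in 20 notes):
F4 G4 F4 E4 | D4 E4 D4 C4 | Bb3 C4 Bb3 A3 | G3 A3 G3 F3 | E3 F3 E3 D3
That's a consistent down a 3rd shift per cell, and no other grouping gives one.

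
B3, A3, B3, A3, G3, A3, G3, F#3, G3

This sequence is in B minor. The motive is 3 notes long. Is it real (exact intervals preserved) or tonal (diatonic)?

Every note is diatonic to B minor.
Cell 1 has -2 semitones from note 1 to 2, but cell 3 has -1 — the interval quality changes while the contour stays the same, which is the hallmark of a tonal sequence.

tonal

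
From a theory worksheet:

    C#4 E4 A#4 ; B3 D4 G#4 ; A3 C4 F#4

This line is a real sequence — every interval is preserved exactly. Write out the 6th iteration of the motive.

Eb3 Gb3 C4

The 3-note cells begin on C#4, B3, A3 — each down a 2nd from the last.
Continuing the starts: G3 → F3 → Eb3.
Statement 6 starts on Eb3 and keeps the same exact contour: Eb3 Gb3 C4.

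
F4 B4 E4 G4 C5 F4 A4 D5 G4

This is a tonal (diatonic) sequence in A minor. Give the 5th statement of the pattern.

Taking 3-note groups, the heads are F4, G4, A4: the pattern moves up a 2nd.
Continuing the starts: B4 → C5.
From C5 the diatonic shape gives C5 F5 B4.

C5 F5 B4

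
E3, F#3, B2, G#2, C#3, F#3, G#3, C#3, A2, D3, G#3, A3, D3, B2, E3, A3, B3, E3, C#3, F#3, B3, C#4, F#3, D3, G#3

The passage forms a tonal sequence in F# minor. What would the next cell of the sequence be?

C#4 D4 G#3 E3 A3

Unit = 5 notes; the statements start on E3, F#3, G#3, A3, B3, moving up a 2nd each time.
Statement 6 starts on C#4 and keeps the same diatonic contour: C#4 D4 G#3 E3 A3.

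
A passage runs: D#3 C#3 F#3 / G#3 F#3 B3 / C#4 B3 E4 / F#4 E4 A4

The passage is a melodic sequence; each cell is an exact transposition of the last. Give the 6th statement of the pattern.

With a 3-note motive the entries are D#3, G#3, C#4, F#4, each up a 4th from the previous.
Extending up a 4th: B4 → E5.
So cell 6 is E5 D5 G5.

E5 D5 G5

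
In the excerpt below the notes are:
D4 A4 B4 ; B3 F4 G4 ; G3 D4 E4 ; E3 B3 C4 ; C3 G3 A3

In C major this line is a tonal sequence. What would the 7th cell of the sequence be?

Taking 3-note groups, the heads are D4, B3, G3, E3, C3: the pattern moves down a 3rd.
Extending down a 3rd: A2 → F2.
From F2 the diatonic shape gives F2 C3 D3.

F2 C3 D3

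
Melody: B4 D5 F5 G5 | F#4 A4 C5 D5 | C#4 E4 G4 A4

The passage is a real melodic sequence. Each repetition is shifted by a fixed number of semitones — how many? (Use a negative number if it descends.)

Unit = 4 notes; the statements start on B4, F#4, C#4, moving down a 4th each time.
B4 to F#4 spans -5 semitones.

-5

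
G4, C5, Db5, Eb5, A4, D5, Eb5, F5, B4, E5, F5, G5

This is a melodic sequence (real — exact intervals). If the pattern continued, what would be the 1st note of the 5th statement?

D#5

The unit is 4 notes. Position-1 pitches of the 3 shown cells: G4, A4, B4.
Each moves up a 2nd. Continuing: C#5 → D#5.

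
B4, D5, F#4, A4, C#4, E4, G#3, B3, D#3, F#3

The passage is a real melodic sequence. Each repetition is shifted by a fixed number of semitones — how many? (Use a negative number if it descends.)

-5

Taking 2-note groups, the heads are B4, F#4, C#4, G#3, D#3: the pattern moves down a 4th.
B4→F#4 is 66 − 71 = -5 semitones.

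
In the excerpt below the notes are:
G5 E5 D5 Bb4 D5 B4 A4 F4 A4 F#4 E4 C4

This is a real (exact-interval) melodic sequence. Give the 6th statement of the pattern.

The 4-note cells begin on G5, D5, A4 — each down a 4th from the last.
Carrying on: E4 → B3 → F#3.
So cell 6 is F#3 D#3 C#3 A2.

F#3 D#3 C#3 A2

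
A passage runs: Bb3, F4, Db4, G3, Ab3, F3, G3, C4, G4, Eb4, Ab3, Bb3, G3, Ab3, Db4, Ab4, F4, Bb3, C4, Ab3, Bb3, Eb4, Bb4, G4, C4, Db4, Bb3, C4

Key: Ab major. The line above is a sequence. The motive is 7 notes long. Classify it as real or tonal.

tonal

Every note is diatonic to Ab major.
Cell 1 has -6 semitones from note 3 to 4, but cell 2 has -7 — the interval quality changes while the contour stays the same, which is the hallmark of a tonal sequence.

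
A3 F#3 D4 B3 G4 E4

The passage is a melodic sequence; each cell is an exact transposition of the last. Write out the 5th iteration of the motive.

F5 D5

With a 2-note motive the entries are A3, D4, G4, each up a 4th from the previous.
Continuing the starts: C5 → F5.
So cell 5 is F5 D5.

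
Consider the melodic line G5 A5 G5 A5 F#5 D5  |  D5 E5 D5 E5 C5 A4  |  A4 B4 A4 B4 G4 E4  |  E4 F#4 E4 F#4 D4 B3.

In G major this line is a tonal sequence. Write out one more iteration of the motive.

The 6-note cells begin on G5, D5, A4, E4 — each down a 4th from the last.
Statement 5 starts on B3 and keeps the same diatonic contour: B3 C4 B3 C4 A3 F#3.

B3 C4 B3 C4 A3 F#3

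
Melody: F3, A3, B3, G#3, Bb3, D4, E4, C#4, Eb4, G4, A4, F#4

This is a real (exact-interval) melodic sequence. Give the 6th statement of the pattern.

Taking 4-note groups, the heads are F3, Bb3, Eb4: the pattern moves up a 4th.
Continuing the starts: Ab4 → Db5 → Gb5.
So cell 6 is Gb5 Bb5 C6 A5.

Gb5 Bb5 C6 A5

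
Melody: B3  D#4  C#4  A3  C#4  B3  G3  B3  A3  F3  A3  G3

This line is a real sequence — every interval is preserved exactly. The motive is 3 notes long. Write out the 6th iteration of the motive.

With a 3-note motive the entries are B3, A3, G3, F3, each down a 2nd from the previous.
Extending down a 2nd: Eb3 → Db3.
So cell 6 is Db3 F3 Eb3.

Db3 F3 Eb3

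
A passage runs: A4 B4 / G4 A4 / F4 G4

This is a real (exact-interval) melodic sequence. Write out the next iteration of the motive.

Taking 2-note groups, the heads are A4, G4, F4: the pattern moves down a 2nd.
Statement 4 starts on Eb4 and keeps the same exact contour: Eb4 F4.

Eb4 F4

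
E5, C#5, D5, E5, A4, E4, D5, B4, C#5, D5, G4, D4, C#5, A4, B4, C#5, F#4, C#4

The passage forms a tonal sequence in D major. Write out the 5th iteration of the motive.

With a 6-note motive the entries are E5, D5, C#5, each down a 2nd from the previous.
Carrying on: B4 → A4.
From A4 the diatonic shape gives A4 F#4 G4 A4 D4 A3.

A4 F#4 G4 A4 D4 A3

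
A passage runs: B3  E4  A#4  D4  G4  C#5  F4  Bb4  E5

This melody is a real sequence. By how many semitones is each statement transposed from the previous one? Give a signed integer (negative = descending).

Taking 3-note groups, the heads are B3, D4, F4: the pattern moves up a 3rd.
Counting half-steps from B3 to D4: 3.

3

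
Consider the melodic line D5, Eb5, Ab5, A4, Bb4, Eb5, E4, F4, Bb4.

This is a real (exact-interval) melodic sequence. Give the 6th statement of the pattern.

C#3 D3 G3

With a 3-note motive the entries are D5, A4, E4, each down a 4th from the previous.
Extending down a 4th: B3 → F#3 → C#3.
From C#3 the exact shape gives C#3 D3 G3.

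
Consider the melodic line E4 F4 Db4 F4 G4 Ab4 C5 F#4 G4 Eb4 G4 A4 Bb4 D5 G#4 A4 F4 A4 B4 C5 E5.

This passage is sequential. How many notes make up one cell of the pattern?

There are 21 notes; a 7-note unit gives 3 cells:
E4 F4 Db4 F4 G4 Ab4 C5 | F#4 G4 Eb4 G4 A4 Bb4 D5 | G#4 A4 F4 A4 B4 C5 E5
That's a consistent up a 2nd shift per cell, and no other grouping gives one.

7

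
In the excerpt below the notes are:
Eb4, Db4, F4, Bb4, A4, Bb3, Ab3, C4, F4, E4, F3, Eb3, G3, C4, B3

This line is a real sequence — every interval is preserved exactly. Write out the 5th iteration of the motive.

With a 5-note motive the entries are Eb4, Bb3, F3, each down a 4th from the previous.
Extending down a 4th: C3 → G2.
So cell 5 is G2 F2 A2 D3 C#3.

G2 F2 A2 D3 C#3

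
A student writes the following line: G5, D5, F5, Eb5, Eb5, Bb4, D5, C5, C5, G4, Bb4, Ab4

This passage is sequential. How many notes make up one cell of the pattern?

There are 12 notes; a 4-note unit gives 3 cells:
G5 D5 F5 Eb5 | Eb5 Bb4 D5 C5 | C5 G4 Bb4 Ab4
Each cell is the previous one down a 3rd — so the unit is 4 notes.

4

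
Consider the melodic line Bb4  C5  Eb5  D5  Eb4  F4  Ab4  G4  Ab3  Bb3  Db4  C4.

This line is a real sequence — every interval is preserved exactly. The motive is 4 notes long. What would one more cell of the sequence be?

Db3 Eb3 Gb3 F3

Unit = 4 notes; the statements start on Bb4, Eb4, Ab3, moving down a 5th each time.
So cell 4 is Db3 Eb3 Gb3 F3.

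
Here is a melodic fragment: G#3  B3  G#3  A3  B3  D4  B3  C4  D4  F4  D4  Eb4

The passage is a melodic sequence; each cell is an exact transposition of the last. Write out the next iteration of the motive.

F4 Ab4 F4 Gb4

Unit = 4 notes; the statements start on G#3, B3, D4, moving up a 3rd each time.
Statement 4 starts on F4 and keeps the same exact contour: F4 Ab4 F4 Gb4.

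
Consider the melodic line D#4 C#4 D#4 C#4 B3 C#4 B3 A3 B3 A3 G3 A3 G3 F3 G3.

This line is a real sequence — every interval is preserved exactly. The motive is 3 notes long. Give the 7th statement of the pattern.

Eb3 Db3 Eb3

With a 3-note motive the entries are D#4, C#4, B3, A3, G3, each down a 2nd from the previous.
Carrying on: F3 → Eb3.
From Eb3 the exact shape gives Eb3 Db3 Eb3.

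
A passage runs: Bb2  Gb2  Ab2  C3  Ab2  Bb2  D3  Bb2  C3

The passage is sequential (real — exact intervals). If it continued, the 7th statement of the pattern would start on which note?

With a 3-note motive the entries are Bb2, C3, D3, each up a 2nd from the previous.
Continuing: E3 → F#3 → G#3 → A#3. Statement 7 starts on A#3.

A#3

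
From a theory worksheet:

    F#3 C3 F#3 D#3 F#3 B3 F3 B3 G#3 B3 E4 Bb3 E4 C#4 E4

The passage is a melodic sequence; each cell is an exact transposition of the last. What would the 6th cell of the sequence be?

With a 5-note motive the entries are F#3, B3, E4, each up a 4th from the previous.
Extending up a 4th: A4 → D5 → G5.
From G5 the exact shape gives G5 Db5 G5 E5 G5.

G5 Db5 G5 E5 G5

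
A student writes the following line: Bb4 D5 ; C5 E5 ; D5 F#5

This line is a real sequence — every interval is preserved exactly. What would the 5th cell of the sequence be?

With a 2-note motive the entries are Bb4, C5, D5, each up a 2nd from the previous.
Carrying on: E5 → F#5.
So cell 5 is F#5 A#5.

F#5 A#5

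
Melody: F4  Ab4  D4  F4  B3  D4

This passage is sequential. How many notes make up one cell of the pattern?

2

Try groups of 2 (3 cells in 6 notes):
F4 Ab4 | D4 F4 | B3 D4
Each cell is the previous one down a 3rd — so the unit is 2 notes.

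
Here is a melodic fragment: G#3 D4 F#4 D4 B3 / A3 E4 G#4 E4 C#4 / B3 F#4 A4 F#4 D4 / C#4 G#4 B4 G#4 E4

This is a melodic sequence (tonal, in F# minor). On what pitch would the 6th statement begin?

E4

The 5-note cells begin on G#3, A3, B3, C#4 — each up a 2nd from the last.
Extending the heads up a 2nd: D4 → E4.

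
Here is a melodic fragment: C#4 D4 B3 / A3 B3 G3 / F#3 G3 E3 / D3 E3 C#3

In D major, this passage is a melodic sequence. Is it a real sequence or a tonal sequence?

tonal

Every note is diatonic to D major.
Cell 1 has +1 semitones from note 1 to 2, but cell 2 has +2 — the interval quality changes while the contour stays the same, which is the hallmark of a tonal sequence.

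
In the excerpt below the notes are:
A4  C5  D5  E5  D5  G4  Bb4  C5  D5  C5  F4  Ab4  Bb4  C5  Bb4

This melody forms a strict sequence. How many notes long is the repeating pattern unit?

5

Try groups of 5 (3 cells in 15 notes):
A4 C5 D5 E5 D5 | G4 Bb4 C5 D5 C5 | F4 Ab4 Bb4 C5 Bb4
Each cell is the previous one down a 2nd — so the unit is 5 notes.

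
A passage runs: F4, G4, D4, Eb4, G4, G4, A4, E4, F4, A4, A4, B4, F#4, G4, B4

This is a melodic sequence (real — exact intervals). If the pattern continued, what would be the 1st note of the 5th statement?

The unit is 5 notes. Position-1 pitches of the 3 shown cells: F4, G4, A4.
Each moves up a 2nd. Continuing: B4 → C#5.

C#5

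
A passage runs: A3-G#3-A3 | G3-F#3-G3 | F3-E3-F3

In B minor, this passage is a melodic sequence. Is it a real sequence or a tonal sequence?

Each cell has the same semitone pattern (-1, 1) — intervals are preserved exactly.
And G#3 lies outside B minor, so the sequence is real rather than tonal.

real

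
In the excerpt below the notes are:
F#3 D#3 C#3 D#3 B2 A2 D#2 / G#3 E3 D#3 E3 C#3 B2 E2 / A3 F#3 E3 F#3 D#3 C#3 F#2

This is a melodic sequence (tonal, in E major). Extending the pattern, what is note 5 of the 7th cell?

A3

With 7-note cells, note 5 of each statement runs B2, C#3, D#3.
Extending up a 2nd: E3 → F#3 → G#3 → A3.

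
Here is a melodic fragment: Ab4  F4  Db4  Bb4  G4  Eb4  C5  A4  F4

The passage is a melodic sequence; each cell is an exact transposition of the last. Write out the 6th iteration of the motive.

Taking 3-note groups, the heads are Ab4, Bb4, C5: the pattern moves up a 2nd.
Carrying on: D5 → E5 → F#5.
So cell 6 is F#5 D#5 B4.

F#5 D#5 B4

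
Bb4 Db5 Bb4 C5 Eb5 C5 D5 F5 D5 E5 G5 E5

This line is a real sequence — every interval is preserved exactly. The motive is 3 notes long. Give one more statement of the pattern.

F#5 A5 F#5

Taking 3-note groups, the heads are Bb4, C5, D5, E5: the pattern moves up a 2nd.
From F#5 the exact shape gives F#5 A5 F#5.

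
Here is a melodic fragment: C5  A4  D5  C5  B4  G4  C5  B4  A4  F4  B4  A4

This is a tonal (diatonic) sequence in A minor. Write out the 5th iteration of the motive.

F4 D4 G4 F4

The 4-note cells begin on C5, B4, A4 — each down a 2nd from the last.
Carrying on: G4 → F4.
So cell 5 is F4 D4 G4 F4.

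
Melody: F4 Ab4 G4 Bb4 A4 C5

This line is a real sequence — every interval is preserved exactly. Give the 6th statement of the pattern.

The 2-note cells begin on F4, G4, A4 — each up a 2nd from the last.
Continuing the starts: B4 → C#5 → D#5.
From D#5 the exact shape gives D#5 F#5.

D#5 F#5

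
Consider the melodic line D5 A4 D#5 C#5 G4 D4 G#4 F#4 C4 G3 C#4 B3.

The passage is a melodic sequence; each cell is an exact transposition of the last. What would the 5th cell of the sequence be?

Bb2 F2 B2 A2

Unit = 4 notes; the statements start on D5, G4, C4, moving down a 5th each time.
Continuing the starts: F3 → Bb2.
Statement 5 starts on Bb2 and keeps the same exact contour: Bb2 F2 B2 A2.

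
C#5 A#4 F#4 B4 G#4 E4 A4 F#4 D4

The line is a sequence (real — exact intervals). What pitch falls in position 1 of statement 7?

Db4

The unit is 3 notes. Position-1 pitches of the 3 shown cells: C#5, B4, A4.
Each moves down a 2nd. Continuing: G4 → F4 → Eb4 → Db4.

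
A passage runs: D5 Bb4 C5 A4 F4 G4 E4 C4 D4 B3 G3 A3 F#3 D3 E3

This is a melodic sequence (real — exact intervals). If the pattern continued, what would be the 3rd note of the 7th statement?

F#2

Grouping in 3s, the 3rd note of each cell is C5, G4, D4, A3, E3.
Carrying that down a 4th forward: B2 → F#2.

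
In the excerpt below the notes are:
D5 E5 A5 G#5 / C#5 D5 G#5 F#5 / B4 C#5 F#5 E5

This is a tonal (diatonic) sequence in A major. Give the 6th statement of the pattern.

F#4 G#4 C#5 B4

The 4-note cells begin on D5, C#5, B4 — each down a 2nd from the last.
Carrying on: A4 → G#4 → F#4.
So cell 6 is F#4 G#4 C#5 B4.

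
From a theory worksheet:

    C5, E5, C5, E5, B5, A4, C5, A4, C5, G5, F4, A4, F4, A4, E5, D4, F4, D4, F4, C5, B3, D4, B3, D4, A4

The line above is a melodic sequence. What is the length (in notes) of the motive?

Try groups of 5 (5 cells in 25 notes):
C5 E5 C5 E5 B5 | A4 C5 A4 C5 G5 | F4 A4 F4 A4 E5 | D4 F4 D4 F4 C5 | B3 D4 B3 D4 A4
Each cell is the previous one down a 3rd — so the unit is 5 notes.

5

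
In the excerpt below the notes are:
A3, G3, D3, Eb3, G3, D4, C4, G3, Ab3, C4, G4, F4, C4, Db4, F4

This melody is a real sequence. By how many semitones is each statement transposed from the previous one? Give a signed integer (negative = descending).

Taking 5-note groups, the heads are A3, D4, G4: the pattern moves up a 4th.
A3→D4 is 62 − 57 = 5 semitones.

5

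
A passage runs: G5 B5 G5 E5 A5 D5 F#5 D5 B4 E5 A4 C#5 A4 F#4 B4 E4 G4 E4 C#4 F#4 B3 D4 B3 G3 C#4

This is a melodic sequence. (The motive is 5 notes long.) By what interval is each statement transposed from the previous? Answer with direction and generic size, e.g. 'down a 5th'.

Unit = 5 notes; the statements start on G5, D5, A4, E4, B3, moving down a 4th each time.
From G5 to D5: down a 4th.

down a 4th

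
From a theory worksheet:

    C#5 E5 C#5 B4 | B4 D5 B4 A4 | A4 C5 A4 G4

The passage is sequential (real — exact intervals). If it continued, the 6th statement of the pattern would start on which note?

Eb4

Taking 4-note groups, the heads are C#5, B4, A4: the pattern moves down a 2nd.
Extending the heads down a 2nd: G4 → F4 → Eb4.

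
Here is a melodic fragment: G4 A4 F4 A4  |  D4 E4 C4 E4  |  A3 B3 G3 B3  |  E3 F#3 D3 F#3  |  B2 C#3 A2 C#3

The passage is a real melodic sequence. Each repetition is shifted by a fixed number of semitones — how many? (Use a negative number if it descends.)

-5

The 4-note cells begin on G4, D4, A3, E3, B2 — each down a 4th from the last.
G4→D4 is 62 − 67 = -5 semitones.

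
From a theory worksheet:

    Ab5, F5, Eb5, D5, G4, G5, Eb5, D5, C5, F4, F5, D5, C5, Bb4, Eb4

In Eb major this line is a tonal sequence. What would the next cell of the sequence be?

Eb5 C5 Bb4 Ab4 D4

The 5-note cells begin on Ab5, G5, F5 — each down a 2nd from the last.
Statement 4 starts on Eb5 and keeps the same diatonic contour: Eb5 C5 Bb4 Ab4 D4.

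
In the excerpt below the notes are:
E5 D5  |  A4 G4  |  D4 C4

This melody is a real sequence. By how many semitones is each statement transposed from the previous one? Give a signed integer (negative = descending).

With a 2-note motive the entries are E5, A4, D4, each down a 5th from the previous.
Counting half-steps from E5 to A4: -7.

-7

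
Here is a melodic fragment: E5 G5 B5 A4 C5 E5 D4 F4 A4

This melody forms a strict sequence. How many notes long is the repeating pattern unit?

3

There are 9 notes; a 3-note unit gives 3 cells:
E5 G5 B5 | A4 C5 E5 | D4 F4 A4
That's a consistent down a 5th shift per cell, and no other grouping gives one.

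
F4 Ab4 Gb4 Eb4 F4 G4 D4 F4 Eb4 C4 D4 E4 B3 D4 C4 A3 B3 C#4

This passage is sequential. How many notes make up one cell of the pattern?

18 notes total. Splitting into 3 groups of 6:
F4 Ab4 Gb4 Eb4 F4 G4 | D4 F4 Eb4 C4 D4 E4 | B3 D4 C4 A3 B3 C#4
That's a consistent down a 3rd shift per cell, and no other grouping gives one.

6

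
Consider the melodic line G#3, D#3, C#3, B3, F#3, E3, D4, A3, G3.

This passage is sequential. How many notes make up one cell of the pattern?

3

There are 9 notes; a 3-note unit gives 3 cells:
G#3 D#3 C#3 | B3 F#3 E3 | D4 A3 G3
That's a consistent up a 3rd shift per cell, and no other grouping gives one.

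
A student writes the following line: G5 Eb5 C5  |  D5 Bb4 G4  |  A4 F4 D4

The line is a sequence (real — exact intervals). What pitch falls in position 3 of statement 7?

The unit is 3 notes. Position-3 pitches of the 3 shown cells: C5, G4, D4.
Carrying that down a 4th forward: A3 → E3 → B2 → F#2.

F#2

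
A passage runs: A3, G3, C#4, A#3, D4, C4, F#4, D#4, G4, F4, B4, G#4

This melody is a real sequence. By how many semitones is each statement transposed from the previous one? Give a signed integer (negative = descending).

5

The 4-note cells begin on A3, D4, G4 — each up a 4th from the last.
A3 to D4 spans +5 semitones.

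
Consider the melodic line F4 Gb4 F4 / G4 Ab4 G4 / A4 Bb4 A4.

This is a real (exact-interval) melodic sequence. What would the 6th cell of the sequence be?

Unit = 3 notes; the statements start on F4, G4, A4, moving up a 2nd each time.
Continuing the starts: B4 → C#5 → D#5.
From D#5 the exact shape gives D#5 E5 D#5.

D#5 E5 D#5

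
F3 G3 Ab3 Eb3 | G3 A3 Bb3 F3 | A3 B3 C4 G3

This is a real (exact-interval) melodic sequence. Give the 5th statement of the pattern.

The 4-note cells begin on F3, G3, A3 — each up a 2nd from the last.
Continuing the starts: B3 → C#4.
So cell 5 is C#4 D#4 E4 B3.

C#4 D#4 E4 B3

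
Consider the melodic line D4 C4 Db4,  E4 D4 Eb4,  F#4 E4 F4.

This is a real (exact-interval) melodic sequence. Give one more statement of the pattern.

G#4 F#4 G4

With a 3-note motive the entries are D4, E4, F#4, each up a 2nd from the previous.
So cell 4 is G#4 F#4 G4.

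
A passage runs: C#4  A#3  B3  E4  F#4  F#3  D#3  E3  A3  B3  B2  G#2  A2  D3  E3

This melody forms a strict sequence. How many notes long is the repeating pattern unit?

Try groups of 5 (3 cells in 15 notes):
C#4 A#3 B3 E4 F#4 | F#3 D#3 E3 A3 B3 | B2 G#2 A2 D3 E3
That's a consistent down a 5th shift per cell, and no other grouping gives one.

5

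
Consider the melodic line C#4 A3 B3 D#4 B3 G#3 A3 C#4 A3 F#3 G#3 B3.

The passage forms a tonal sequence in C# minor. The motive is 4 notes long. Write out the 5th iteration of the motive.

F#3 D#3 E3 G#3

Unit = 4 notes; the statements start on C#4, B3, A3, moving down a 2nd each time.
Extending down a 2nd: G#3 → F#3.
So cell 5 is F#3 D#3 E3 G#3.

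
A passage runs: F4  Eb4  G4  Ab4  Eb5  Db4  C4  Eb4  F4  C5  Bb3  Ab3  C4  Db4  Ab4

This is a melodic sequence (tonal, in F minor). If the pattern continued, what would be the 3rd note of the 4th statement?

Grouping in 5s, the 3rd note of each cell is G4, Eb4, C4.
From C4, down a 3rd gives Ab3.

Ab3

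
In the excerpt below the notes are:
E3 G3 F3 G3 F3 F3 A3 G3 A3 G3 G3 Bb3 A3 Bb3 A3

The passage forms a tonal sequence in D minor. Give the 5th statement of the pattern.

With a 5-note motive the entries are E3, F3, G3, each up a 2nd from the previous.
Extending up a 2nd: A3 → Bb3.
So cell 5 is Bb3 D4 C4 D4 C4.

Bb3 D4 C4 D4 C4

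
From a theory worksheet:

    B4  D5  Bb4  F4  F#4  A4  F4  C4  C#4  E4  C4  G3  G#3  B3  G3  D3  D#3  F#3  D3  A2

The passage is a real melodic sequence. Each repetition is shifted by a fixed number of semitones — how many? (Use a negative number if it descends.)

-5

Taking 4-note groups, the heads are B4, F#4, C#4, G#3, D#3: the pattern moves down a 4th.
Counting half-steps from B4 to F#4: -5.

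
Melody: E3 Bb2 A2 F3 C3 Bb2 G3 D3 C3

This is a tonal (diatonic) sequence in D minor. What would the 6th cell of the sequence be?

Unit = 3 notes; the statements start on E3, F3, G3, moving up a 2nd each time.
Extending up a 2nd: A3 → Bb3 → C4.
So cell 6 is C4 G3 F3.

C4 G3 F3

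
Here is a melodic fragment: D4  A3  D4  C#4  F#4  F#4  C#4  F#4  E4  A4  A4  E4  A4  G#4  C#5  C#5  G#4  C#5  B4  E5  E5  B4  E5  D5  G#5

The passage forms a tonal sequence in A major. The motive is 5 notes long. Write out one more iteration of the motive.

The 5-note cells begin on D4, F#4, A4, C#5, E5 — each up a 3rd from the last.
Statement 6 starts on G#5 and keeps the same diatonic contour: G#5 D5 G#5 F#5 B5.

G#5 D5 G#5 F#5 B5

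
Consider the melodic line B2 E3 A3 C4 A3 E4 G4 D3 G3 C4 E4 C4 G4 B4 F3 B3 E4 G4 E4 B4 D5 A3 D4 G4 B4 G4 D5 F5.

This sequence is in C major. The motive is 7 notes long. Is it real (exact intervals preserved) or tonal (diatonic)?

tonal

Every note is diatonic to C major.
Cell 1 has +3 semitones from note 3 to 4, but cell 2 has +4 — the interval quality changes while the contour stays the same, which is the hallmark of a tonal sequence.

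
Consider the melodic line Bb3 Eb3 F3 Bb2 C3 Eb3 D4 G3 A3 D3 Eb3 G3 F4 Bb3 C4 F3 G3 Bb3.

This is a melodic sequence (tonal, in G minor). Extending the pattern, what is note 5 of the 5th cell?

The unit is 6 notes. Position-5 pitches of the 3 shown cells: C3, Eb3, G3.
Extending up a 3rd: Bb3 → D4.

D4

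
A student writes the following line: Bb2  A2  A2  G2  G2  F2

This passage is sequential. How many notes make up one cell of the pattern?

There are 6 notes; a 2-note unit gives 3 cells:
Bb2 A2 | A2 G2 | G2 F2
Each cell is the previous one down a 2nd — so the unit is 2 notes.

2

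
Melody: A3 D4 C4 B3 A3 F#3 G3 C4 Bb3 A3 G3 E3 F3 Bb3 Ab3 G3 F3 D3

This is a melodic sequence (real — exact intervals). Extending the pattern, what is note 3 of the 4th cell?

The unit is 6 notes. Position-3 pitches of the 3 shown cells: C4, Bb3, Ab3.
From Ab3, down a 2nd gives Gb3.

Gb3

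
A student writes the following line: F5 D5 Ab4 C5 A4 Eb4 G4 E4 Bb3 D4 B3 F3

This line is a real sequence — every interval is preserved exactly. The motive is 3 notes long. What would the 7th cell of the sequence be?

B2 G#2 D2

Unit = 3 notes; the statements start on F5, C5, G4, D4, moving down a 4th each time.
Extending down a 4th: A3 → E3 → B2.
Statement 7 starts on B2 and keeps the same exact contour: B2 G#2 D2.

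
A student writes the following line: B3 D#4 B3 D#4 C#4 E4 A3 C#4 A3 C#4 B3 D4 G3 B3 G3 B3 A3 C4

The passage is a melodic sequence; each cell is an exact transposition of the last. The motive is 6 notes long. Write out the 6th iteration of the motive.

Unit = 6 notes; the statements start on B3, A3, G3, moving down a 2nd each time.
Carrying on: F3 → Eb3 → Db3.
Statement 6 starts on Db3 and keeps the same exact contour: Db3 F3 Db3 F3 Eb3 Gb3.

Db3 F3 Db3 F3 Eb3 Gb3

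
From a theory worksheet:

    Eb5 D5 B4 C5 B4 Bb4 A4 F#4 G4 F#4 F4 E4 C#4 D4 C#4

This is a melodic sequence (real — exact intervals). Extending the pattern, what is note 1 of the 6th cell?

Grouping in 5s, the 1st note of each cell is Eb5, Bb4, F4.
Extending down a 4th: C4 → G3 → D3.

D3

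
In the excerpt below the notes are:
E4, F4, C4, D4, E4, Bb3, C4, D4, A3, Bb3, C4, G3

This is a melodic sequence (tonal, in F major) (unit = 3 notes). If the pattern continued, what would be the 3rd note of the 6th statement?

E3

The unit is 3 notes. Position-3 pitches of the 4 shown cells: C4, Bb3, A3, G3.
Carrying that down a 2nd forward: F3 → E3.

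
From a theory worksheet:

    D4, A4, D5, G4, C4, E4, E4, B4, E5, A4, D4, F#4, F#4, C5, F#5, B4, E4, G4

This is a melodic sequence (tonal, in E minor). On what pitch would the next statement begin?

Taking 6-note groups, the heads are D4, E4, F#4: the pattern moves up a 2nd.
The next head, up a 2nd from F#4, is G4.

G4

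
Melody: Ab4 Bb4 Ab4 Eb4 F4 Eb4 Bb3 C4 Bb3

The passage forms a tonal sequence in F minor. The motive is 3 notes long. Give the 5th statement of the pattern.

Unit = 3 notes; the statements start on Ab4, Eb4, Bb3, moving down a 4th each time.
Continuing the starts: F3 → C3.
So cell 5 is C3 Db3 C3.

C3 Db3 C3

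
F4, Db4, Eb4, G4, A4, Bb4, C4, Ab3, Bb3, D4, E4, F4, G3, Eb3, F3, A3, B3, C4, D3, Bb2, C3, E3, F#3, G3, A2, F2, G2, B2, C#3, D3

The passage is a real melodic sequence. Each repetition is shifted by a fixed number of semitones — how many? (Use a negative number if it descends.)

-5

Taking 6-note groups, the heads are F4, C4, G3, D3, A2: the pattern moves down a 4th.
Counting half-steps from F4 to C4: -5.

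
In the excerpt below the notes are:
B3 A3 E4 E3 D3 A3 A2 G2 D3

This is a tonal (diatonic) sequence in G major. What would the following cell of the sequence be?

The 3-note cells begin on B3, E3, A2 — each down a 5th from the last.
Statement 4 starts on D2 and keeps the same diatonic contour: D2 C2 G2.

D2 C2 G2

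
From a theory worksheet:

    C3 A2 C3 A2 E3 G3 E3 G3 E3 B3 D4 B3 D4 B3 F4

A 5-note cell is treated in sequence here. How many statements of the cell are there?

15 notes in groups of 5 gives 15/5 = 3 statements.
Starts: C3, G3, D4 — each up a 5th.

3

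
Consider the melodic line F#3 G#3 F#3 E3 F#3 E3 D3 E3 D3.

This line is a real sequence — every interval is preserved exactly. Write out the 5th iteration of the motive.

With a 3-note motive the entries are F#3, E3, D3, each down a 2nd from the previous.
Continuing the starts: C3 → Bb2.
Statement 5 starts on Bb2 and keeps the same exact contour: Bb2 C3 Bb2.

Bb2 C3 Bb2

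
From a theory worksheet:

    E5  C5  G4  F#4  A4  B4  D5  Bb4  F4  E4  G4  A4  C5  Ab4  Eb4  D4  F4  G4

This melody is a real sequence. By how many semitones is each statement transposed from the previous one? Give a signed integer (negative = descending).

-2

The 6-note cells begin on E5, D5, C5 — each down a 2nd from the last.
Counting half-steps from E5 to D5: -2.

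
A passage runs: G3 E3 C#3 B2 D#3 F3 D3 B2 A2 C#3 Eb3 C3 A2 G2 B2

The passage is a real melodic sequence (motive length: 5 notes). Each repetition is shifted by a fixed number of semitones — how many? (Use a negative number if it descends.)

Taking 5-note groups, the heads are G3, F3, Eb3: the pattern moves down a 2nd.
Counting half-steps from G3 to F3: -2.

-2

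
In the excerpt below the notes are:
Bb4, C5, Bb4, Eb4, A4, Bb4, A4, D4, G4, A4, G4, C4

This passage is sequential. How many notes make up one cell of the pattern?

4

There are 12 notes; a 4-note unit gives 3 cells:
Bb4 C5 Bb4 Eb4 | A4 Bb4 A4 D4 | G4 A4 G4 C4
Every group is a transposition down a 2nd of the one before; no shorter unit works.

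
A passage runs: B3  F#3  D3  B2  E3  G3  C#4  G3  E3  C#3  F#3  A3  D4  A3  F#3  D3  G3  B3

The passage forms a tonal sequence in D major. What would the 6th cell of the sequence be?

Taking 6-note groups, the heads are B3, C#4, D4: the pattern moves up a 2nd.
Extending up a 2nd: E4 → F#4 → G4.
Statement 6 starts on G4 and keeps the same diatonic contour: G4 D4 B3 G3 C#4 E4.

G4 D4 B3 G3 C#4 E4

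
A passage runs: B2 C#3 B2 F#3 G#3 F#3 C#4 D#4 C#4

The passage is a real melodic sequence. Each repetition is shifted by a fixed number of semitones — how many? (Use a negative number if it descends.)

7

With a 3-note motive the entries are B2, F#3, C#4, each up a 5th from the previous.
B2 to F#3 spans +7 semitones.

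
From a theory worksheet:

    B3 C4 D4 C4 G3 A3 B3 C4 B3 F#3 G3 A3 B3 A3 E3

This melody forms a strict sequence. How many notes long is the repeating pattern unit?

15 notes total. Splitting into 3 groups of 5:
B3 C4 D4 C4 G3 | A3 B3 C4 B3 F#3 | G3 A3 B3 A3 E3
Every group is a transposition down a 2nd of the one before; no shorter unit works.

5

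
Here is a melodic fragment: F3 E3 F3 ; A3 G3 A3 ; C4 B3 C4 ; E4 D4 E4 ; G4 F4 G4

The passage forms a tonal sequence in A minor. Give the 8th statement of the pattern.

F5 E5 F5

The 3-note cells begin on F3, A3, C4, E4, G4 — each up a 3rd from the last.
Carrying on: B4 → D5 → F5.
So cell 8 is F5 E5 F5.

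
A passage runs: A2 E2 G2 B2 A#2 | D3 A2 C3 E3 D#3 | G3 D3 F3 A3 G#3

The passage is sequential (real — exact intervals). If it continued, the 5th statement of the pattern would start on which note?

Unit = 5 notes; the statements start on A2, D3, G3, moving up a 4th each time.
Extending the heads up a 4th: C4 → F4.

F4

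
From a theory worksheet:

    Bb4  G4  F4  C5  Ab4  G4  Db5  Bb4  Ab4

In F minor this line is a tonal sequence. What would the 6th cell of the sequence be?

The 3-note cells begin on Bb4, C5, Db5 — each up a 2nd from the last.
Extending up a 2nd: Eb5 → F5 → G5.
Statement 6 starts on G5 and keeps the same diatonic contour: G5 Eb5 Db5.

G5 Eb5 Db5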